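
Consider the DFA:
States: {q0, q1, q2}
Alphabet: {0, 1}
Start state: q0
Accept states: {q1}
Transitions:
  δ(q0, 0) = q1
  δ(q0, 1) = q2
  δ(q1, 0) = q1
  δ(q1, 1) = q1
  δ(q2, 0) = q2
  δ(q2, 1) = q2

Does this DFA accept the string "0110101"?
Processing string "0110101":
  q0 --0--> q1
  q1 --1--> q1
  q1 --1--> q1
  q1 --0--> q1
  q1 --1--> q1
  q1 --0--> q1
  q1 --1--> q1
Final state: q1
Accept states: {q1}
q1 is an accept state, so the string is accepted.

Final answer: Yes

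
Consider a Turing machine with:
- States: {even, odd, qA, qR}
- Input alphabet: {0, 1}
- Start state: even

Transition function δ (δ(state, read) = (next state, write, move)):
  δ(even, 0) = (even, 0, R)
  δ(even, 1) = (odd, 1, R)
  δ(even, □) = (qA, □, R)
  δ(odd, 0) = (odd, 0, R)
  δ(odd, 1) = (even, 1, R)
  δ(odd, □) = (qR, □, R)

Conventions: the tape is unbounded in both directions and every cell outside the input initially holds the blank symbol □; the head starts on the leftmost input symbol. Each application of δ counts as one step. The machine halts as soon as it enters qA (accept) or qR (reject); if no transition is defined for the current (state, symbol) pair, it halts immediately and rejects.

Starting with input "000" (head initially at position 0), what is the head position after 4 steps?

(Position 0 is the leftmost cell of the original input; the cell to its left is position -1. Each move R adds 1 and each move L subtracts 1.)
Step 0: [even]000 (head at position 0)
Step 1: δ(even, 0) = (even, 0, R)  ⊢  0[even]00 (head at position 1)
Step 2: δ(even, 0) = (even, 0, R)  ⊢  00[even]0 (head at position 2)
Step 3: δ(even, 0) = (even, 0, R)  ⊢  000[even]□ (head at position 3)
Step 4: δ(even, □) = (qA, □, R)  ⊢  000□[qA]□ (head at position 4)
Head position after 4 steps: 4

Final answer: Position 4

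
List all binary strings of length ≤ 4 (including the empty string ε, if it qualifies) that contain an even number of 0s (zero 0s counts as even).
Checking every binary string of length 0 to 4:
  Length 0: accepted: ε | rejected: (none)
  Length 1: accepted: 1 | rejected: 0
  Length 2: accepted: 00, 11 | rejected: 01, 10
  Length 3: accepted: 001, 010, 100, 111 | rejected: 000, 011, 101, 110
  Length 4: accepted: 0000, 0011, 0101, 0110, 1001, 1010, 1100, 1111 | rejected: 0001, 0010, 0100, 0111, 1000, 1011, 1101, 1110
Total: 16 string(s).

Final answer: ε, 1, 00, 11, 001, 010, 100, 111, 0000, 0011, 0101, 0110, 1001, 1010, 1100, 1111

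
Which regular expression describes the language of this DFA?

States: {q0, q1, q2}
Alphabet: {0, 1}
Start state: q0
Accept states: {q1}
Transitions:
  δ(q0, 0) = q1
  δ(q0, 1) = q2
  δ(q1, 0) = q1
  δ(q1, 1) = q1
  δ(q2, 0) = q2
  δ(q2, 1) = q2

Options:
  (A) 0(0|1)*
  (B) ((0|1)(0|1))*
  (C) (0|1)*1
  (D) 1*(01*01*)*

Testing sample strings against the DFA:
  '11' -> rejected
  '00000' -> accepted
  '0111' -> accepted
  '1001' -> rejected
Checking each option for a counterexample:
  (A) 0(0|1)*: agrees with the DFA on all strings of length ≤ 4
  (B) ((0|1)(0|1))*: ε is rejected by the DFA but matches the regex → eliminated
  (C) (0|1)*1: '0' is accepted by the DFA but does not match the regex → eliminated
  (D) 1*(01*01*)*: ε is rejected by the DFA but matches the regex → eliminated
Only (A) 0(0|1)* is consistent with the DFA.

Final answer: (A) 0(0|1)*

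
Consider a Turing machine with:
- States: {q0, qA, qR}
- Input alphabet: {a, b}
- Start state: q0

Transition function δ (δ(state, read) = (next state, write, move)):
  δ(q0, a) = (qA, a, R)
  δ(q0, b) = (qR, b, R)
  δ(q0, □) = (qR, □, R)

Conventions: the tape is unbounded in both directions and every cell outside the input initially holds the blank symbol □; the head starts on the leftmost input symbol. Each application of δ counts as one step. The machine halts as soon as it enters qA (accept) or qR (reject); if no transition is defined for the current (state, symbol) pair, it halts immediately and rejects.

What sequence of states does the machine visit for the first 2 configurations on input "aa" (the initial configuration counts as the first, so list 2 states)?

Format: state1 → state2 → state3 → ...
Step 0: [q0]aa (head at position 0)
Step 1: δ(q0, a) = (qA, a, R)  ⊢  a[qA]a (head at position 1)
Reading off the states of these 2 configurations: q0 → qA

Final answer: q0 → qA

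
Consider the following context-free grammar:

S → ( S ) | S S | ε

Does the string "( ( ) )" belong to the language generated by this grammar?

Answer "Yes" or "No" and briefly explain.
A derivation exists: S ⇒ ( S ) ⇒ ( ( S ) ) ⇒ ( ( ) ) (using S → ( S ) twice, then S → ε).

Final answer: Yes - a valid derivation exists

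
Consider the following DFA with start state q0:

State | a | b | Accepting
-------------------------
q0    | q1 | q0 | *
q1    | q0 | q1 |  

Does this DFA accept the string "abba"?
Start in q0.
Read 'a': q0 → q1
Read 'b': q1 → q1
Read 'b': q1 → q1
Read 'a': q1 → q0
Final state q0 is accepting, so the string is accepted.

Final answer: Yes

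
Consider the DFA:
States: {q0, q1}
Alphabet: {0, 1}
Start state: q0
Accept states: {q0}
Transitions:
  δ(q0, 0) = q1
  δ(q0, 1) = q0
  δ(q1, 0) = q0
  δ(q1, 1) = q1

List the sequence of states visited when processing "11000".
Starting at q0
Read '1': q0 -> q0
Read '1': q0 -> q0
Read '0': q0 -> q1
Read '0': q1 -> q0
Read '0': q0 -> q1

Final answer: q0 -> q0 -> q0 -> q1 -> q0 -> q1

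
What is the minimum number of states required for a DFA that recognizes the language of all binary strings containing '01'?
Language: binary strings containing '01'
Lower bound (Myhill–Nerode): the prefixes ε, 0, 01 are pairwise distinguishable:
  ε vs 01: suffix ε distinguishes them (ε is rejected, 01 is accepted)
  0 vs 01: suffix ε distinguishes them (0 is rejected, 01 is accepted)
  ε vs 0: suffix 1 distinguishes them (ε·1 = 1 is rejected, 0·1 = 01 is accepted)
So any DFA needs at least 3 states.
Upper bound: a DFA with 3 states exists (one state per class above: 'no progress', 'last symbol 0', and 'seen 01' (accepting sink)).
Minimum states: 3

Final answer: 3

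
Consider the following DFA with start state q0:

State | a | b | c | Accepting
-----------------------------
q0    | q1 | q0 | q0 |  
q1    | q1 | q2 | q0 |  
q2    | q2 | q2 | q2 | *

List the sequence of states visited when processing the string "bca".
q0 → q0 → q0 → q1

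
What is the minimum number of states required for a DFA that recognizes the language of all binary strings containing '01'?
Language: binary strings containing '01'
Lower bound (Myhill–Nerode): the prefixes ε, 0, 01 are pairwise distinguishable:
  ε vs 01: suffix ε distinguishes them (ε is rejected, 01 is accepted)
  0 vs 01: suffix ε distinguishes them (0 is rejected, 01 is accepted)
  ε vs 0: suffix 1 distinguishes them (ε·1 = 1 is rejected, 0·1 = 01 is accepted)
So any DFA needs at least 3 states.
Upper bound: a DFA with 3 states exists (one state per class above: 'no progress', 'last symbol 0', and 'seen 01' (accepting sink)).
Minimum states: 3

Final answer: 3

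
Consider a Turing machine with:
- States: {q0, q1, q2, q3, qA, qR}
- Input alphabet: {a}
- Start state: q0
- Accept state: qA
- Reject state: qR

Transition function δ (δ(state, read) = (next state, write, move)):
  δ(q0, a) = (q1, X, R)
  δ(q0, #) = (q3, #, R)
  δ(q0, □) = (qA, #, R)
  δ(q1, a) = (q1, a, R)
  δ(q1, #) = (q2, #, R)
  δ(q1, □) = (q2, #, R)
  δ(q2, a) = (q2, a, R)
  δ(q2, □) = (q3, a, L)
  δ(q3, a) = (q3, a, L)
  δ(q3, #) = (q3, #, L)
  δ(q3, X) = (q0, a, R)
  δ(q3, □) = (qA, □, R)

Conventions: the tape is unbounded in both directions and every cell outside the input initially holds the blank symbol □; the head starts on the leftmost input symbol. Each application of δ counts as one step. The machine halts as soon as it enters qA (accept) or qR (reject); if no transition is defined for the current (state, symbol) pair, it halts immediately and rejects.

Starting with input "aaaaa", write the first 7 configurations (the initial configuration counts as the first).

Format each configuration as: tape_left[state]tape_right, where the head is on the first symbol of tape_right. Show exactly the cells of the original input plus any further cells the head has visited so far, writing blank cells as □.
Step 0: [q0]aaaaa (head at position 0)
Step 1: δ(q0, a) = (q1, X, R)  ⊢  X[q1]aaaa (head at position 1)
Step 2: δ(q1, a) = (q1, a, R)  ⊢  Xa[q1]aaa (head at position 2)
Step 3: δ(q1, a) = (q1, a, R)  ⊢  Xaa[q1]aa (head at position 3)
Step 4: δ(q1, a) = (q1, a, R)  ⊢  Xaaa[q1]a (head at position 4)
Step 5: δ(q1, a) = (q1, a, R)  ⊢  Xaaaa[q1]□ (head at position 5)
Step 6: δ(q1, □) = (q2, #, R)  ⊢  Xaaaa#[q2]□ (head at position 6)

Final answer: [q0]aaaaa ⊢ X[q1]aaaa ⊢ Xa[q1]aaa ⊢ Xaa[q1]aa ⊢ Xaaa[q1]a ⊢ Xaaaa[q1]□ ⊢ Xaaaa#[q2]□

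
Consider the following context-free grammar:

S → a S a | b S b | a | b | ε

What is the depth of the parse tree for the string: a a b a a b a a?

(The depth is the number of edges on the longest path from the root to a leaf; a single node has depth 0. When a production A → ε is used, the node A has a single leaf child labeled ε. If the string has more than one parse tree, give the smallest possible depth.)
The string has even length 8, so its (unique) parse tree peels off matching outer symbols: S → a S a, S → a S a, S → b S b, S → a S a, and finally S → ε for the empty middle.
The S nodes are at depths 0..4; the ε leaf under the innermost S is at depth 5 (terminal leaves are at depths 1..4).
Depth = 5.

Final answer: 5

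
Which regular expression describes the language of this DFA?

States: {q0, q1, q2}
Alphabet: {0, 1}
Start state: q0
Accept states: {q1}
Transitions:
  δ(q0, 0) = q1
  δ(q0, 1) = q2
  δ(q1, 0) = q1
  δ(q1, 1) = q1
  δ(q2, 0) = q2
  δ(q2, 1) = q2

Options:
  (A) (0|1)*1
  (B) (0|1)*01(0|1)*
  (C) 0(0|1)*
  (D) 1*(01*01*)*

Testing sample strings against the DFA:
  '00101' -> accepted
  '00' -> accepted
  '10010' -> rejected
  '01' -> accepted
Checking each option for a counterexample:
  (A) (0|1)*1: '0' is accepted by the DFA but does not match the regex → eliminated
  (B) (0|1)*01(0|1)*: '0' is accepted by the DFA but does not match the regex → eliminated
  (C) 0(0|1)*: agrees with the DFA on all strings of length ≤ 4
  (D) 1*(01*01*)*: ε is rejected by the DFA but matches the regex → eliminated
Only (C) 0(0|1)* is consistent with the DFA.

Final answer: (C) 0(0|1)*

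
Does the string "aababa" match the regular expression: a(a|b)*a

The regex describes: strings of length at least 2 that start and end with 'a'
Yes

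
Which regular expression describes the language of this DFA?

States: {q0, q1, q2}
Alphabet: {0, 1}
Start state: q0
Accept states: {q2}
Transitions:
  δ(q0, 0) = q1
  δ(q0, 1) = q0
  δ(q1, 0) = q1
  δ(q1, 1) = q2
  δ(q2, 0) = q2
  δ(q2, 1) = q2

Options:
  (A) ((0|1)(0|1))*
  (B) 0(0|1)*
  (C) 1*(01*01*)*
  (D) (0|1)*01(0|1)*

Testing sample strings against the DFA:
  '11' -> rejected
  '0101' -> accepted
  '0011' -> accepted
  '1100' -> rejected
Checking each option for a counterexample:
  (A) ((0|1)(0|1))*: ε is rejected by the DFA but matches the regex → eliminated
  (B) 0(0|1)*: '0' is rejected by the DFA but matches the regex → eliminated
  (C) 1*(01*01*)*: ε is rejected by the DFA but matches the regex → eliminated
  (D) (0|1)*01(0|1)*: agrees with the DFA on all strings of length ≤ 4
Only (D) (0|1)*01(0|1)* is consistent with the DFA.

Final answer: (D) (0|1)*01(0|1)*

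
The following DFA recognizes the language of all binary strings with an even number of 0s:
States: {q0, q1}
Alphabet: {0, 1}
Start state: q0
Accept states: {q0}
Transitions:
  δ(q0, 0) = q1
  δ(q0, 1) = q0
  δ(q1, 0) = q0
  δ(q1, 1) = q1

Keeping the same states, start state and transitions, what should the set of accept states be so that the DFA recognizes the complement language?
The DFA is complete (every state has a transition on every symbol), so the complement
is recognized by the same DFA with accepting and non-accepting states swapped.
Original accept states: {q0}
Complement accept states = All states - Original accept states
= {q0, q1} - {q0}
= {q1}
Complement language: strings with an ODD number of 0s

Final answer: {q1}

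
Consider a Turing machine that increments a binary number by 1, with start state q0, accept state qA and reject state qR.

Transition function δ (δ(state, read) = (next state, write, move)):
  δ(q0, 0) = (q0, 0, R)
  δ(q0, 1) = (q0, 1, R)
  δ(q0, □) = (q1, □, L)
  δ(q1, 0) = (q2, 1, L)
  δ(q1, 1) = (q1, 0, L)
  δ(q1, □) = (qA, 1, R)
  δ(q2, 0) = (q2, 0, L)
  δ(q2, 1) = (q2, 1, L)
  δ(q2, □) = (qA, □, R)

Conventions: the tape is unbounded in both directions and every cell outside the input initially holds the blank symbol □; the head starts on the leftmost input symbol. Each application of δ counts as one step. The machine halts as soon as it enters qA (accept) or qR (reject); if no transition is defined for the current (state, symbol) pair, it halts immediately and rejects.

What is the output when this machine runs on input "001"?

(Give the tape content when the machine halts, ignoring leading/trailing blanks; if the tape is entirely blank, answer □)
Step 0: [q0]001 (head at position 0)
Step 1: δ(q0, 0) = (q0, 0, R)  ⊢  0[q0]01 (head at position 1)
Step 2: δ(q0, 0) = (q0, 0, R)  ⊢  00[q0]1 (head at position 2)
Step 3: δ(q0, 1) = (q0, 1, R)  ⊢  001[q0]□ (head at position 3)
Step 4: δ(q0, □) = (q1, □, L)  ⊢  00[q1]1□ (head at position 2)
Step 5: δ(q1, 1) = (q1, 0, L)  ⊢  0[q1]00□ (head at position 1)
Step 6: δ(q1, 0) = (q2, 1, L)  ⊢  [q2]010□ (head at position 0)
Step 7: δ(q2, 0) = (q2, 0, L)  ⊢  [q2]□010□ (head at position -1)
Step 8: δ(q2, □) = (qA, □, R)  ⊢  □[qA]010□ (head at position 0)
The machine is in qA, so it halts and accepts.
Tape content when halted (ignoring surrounding blanks): 010

Final answer: Output: 010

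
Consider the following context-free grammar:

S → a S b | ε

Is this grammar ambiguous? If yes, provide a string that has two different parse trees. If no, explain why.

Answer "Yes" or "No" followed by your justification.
At every step exactly one production applies: if the remaining string to generate is non-empty it starts with a and ends with b, forcing S → a S b; if it is empty, S → ε is forced. Hence each string a^n b^n has exactly one derivation (S → a S b applied n times, then S → ε) and one parse tree.

Final answer: No - the grammar is unambiguous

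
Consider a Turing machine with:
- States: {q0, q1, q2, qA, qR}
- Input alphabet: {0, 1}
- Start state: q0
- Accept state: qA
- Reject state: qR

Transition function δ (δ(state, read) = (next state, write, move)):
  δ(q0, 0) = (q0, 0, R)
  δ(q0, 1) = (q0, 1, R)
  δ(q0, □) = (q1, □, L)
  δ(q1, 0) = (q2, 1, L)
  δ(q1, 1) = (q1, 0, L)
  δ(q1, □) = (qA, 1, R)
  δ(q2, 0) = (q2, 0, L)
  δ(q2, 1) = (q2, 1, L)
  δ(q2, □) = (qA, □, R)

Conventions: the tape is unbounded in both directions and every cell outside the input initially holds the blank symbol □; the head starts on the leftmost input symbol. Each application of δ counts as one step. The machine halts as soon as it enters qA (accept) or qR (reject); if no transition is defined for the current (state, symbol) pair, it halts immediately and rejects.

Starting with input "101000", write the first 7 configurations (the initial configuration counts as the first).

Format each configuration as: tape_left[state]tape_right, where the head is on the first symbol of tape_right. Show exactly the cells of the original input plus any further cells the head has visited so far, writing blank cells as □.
Step 0: [q0]101000 (head at position 0)
Step 1: δ(q0, 1) = (q0, 1, R)  ⊢  1[q0]01000 (head at position 1)
Step 2: δ(q0, 0) = (q0, 0, R)  ⊢  10[q0]1000 (head at position 2)
Step 3: δ(q0, 1) = (q0, 1, R)  ⊢  101[q0]000 (head at position 3)
Step 4: δ(q0, 0) = (q0, 0, R)  ⊢  1010[q0]00 (head at position 4)
Step 5: δ(q0, 0) = (q0, 0, R)  ⊢  10100[q0]0 (head at position 5)
Step 6: δ(q0, 0) = (q0, 0, R)  ⊢  101000[q0]□ (head at position 6)

Final answer: [q0]101000 ⊢ 1[q0]01000 ⊢ 10[q0]1000 ⊢ 101[q0]000 ⊢ 1010[q0]00 ⊢ 10100[q0]0 ⊢ 101000[q0]□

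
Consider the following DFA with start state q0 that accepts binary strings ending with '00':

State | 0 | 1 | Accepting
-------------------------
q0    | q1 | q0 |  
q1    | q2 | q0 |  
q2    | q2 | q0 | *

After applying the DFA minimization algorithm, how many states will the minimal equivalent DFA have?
All 3 states are reachable from q0, so none can be removed as unreachable.
Table-filling: first mark every (accepting, non-accepting) pair as distinguishable (accepting: {q2}; non-accepting: {q0, q1}).
Round 1: (q0, q1) on '0' go to q1 and q2, already distinguishable → mark.
Every pair of states is distinguishable, so the DFA is already minimal.
Equivalence classes: {q0}, {q1}, {q2} → 3 states.

Final answer: 3 states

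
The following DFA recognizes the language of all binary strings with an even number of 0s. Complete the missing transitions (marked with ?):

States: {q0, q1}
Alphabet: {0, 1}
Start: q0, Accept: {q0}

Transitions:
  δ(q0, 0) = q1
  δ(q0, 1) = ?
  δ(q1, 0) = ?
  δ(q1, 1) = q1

What each state remembers (consistent with the given transitions and accept states):
  q0: an even number of 0s has been read so far
  q1: an odd number of 0s has been read so far
Filling in the missing entries:
  δ(q0, 1): in q0 (an even number of 0s has been read so far), after reading 1 we have: an even number of 0s has been read so far → q0
  δ(q1, 0): in q1 (an odd number of 0s has been read so far), after reading 0 we have: an even number of 0s has been read so far → q0

Final answer: δ(q0, 1) = q0; δ(q1, 0) = q0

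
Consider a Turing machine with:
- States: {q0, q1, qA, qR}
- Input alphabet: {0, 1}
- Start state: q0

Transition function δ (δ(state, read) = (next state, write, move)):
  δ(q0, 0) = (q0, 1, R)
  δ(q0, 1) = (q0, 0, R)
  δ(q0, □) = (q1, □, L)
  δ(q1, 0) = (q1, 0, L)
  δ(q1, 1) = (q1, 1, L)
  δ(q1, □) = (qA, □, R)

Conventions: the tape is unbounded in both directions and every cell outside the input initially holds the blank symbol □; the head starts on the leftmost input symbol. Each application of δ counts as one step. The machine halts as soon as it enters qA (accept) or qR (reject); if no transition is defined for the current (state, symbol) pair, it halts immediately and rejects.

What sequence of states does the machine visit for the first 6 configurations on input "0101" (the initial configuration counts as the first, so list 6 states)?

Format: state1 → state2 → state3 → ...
Step 0: [q0]0101 (head at position 0)
Step 1: δ(q0, 0) = (q0, 1, R)  ⊢  1[q0]101 (head at position 1)
Step 2: δ(q0, 1) = (q0, 0, R)  ⊢  10[q0]01 (head at position 2)
Step 3: δ(q0, 0) = (q0, 1, R)  ⊢  101[q0]1 (head at position 3)
Step 4: δ(q0, 1) = (q0, 0, R)  ⊢  1010[q0]□ (head at position 4)
Step 5: δ(q0, □) = (q1, □, L)  ⊢  101[q1]0□ (head at position 3)
Reading off the states of these 6 configurations: q0 → q0 → q0 → q0 → q0 → q1

Final answer: q0 → q0 → q0 → q0 → q0 → q1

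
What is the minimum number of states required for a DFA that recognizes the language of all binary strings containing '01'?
Language: binary strings containing '01'
Lower bound (Myhill–Nerode): the prefixes ε, 0, 01 are pairwise distinguishable:
  ε vs 01: suffix ε distinguishes them (ε is rejected, 01 is accepted)
  0 vs 01: suffix ε distinguishes them (0 is rejected, 01 is accepted)
  ε vs 0: suffix 1 distinguishes them (ε·1 = 1 is rejected, 0·1 = 01 is accepted)
So any DFA needs at least 3 states.
Upper bound: a DFA with 3 states exists (one state per class above: 'no progress', 'last symbol 0', and 'seen 01' (accepting sink)).
Minimum states: 3

Final answer: 3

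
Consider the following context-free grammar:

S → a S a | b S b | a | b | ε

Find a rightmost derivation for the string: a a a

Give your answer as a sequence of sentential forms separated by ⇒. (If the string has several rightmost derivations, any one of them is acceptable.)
Start with S.
Step 1: the rightmost non-terminal is S; apply S → a S a:  a S a
Step 2: the rightmost non-terminal is S; apply S → a:  a a a

Final answer: S ⇒ a S a ⇒ a a a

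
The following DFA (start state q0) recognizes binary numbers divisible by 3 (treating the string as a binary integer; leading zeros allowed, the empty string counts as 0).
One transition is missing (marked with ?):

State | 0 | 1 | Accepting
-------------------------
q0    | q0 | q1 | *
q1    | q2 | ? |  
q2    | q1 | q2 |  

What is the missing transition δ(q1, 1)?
q0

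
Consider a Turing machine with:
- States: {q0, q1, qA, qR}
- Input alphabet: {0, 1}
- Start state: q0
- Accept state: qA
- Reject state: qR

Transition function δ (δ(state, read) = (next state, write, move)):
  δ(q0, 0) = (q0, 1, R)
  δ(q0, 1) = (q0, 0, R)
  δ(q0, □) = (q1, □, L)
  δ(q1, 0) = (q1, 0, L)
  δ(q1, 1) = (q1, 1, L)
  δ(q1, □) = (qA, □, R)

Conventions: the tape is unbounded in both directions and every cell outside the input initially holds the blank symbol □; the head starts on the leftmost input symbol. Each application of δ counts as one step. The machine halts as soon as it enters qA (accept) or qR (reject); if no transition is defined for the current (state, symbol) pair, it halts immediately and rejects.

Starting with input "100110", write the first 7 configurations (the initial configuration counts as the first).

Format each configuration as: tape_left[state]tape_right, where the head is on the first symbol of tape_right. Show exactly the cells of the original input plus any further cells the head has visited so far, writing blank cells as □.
Step 0: [q0]100110 (head at position 0)
Step 1: δ(q0, 1) = (q0, 0, R)  ⊢  0[q0]00110 (head at position 1)
Step 2: δ(q0, 0) = (q0, 1, R)  ⊢  01[q0]0110 (head at position 2)
Step 3: δ(q0, 0) = (q0, 1, R)  ⊢  011[q0]110 (head at position 3)
Step 4: δ(q0, 1) = (q0, 0, R)  ⊢  0110[q0]10 (head at position 4)
Step 5: δ(q0, 1) = (q0, 0, R)  ⊢  01100[q0]0 (head at position 5)
Step 6: δ(q0, 0) = (q0, 1, R)  ⊢  011001[q0]□ (head at position 6)

Final answer: [q0]100110 ⊢ 0[q0]00110 ⊢ 01[q0]0110 ⊢ 011[q0]110 ⊢ 0110[q0]10 ⊢ 01100[q0]0 ⊢ 011001[q0]□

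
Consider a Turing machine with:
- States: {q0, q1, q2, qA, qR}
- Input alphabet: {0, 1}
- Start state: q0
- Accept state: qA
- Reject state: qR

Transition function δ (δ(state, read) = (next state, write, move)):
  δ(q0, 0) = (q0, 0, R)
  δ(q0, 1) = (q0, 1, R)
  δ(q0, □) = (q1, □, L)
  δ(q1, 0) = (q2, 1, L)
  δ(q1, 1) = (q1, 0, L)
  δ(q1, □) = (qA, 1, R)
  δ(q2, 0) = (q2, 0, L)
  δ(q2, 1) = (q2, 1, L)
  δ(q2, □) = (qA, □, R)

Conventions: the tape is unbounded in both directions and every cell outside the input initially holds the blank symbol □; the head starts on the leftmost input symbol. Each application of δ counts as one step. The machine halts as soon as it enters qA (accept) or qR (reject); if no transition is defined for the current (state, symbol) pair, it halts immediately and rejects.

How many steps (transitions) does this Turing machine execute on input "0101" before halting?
Step 0: [q0]0101 (head at position 0)
Step 1: δ(q0, 0) = (q0, 0, R)  ⊢  0[q0]101 (head at position 1)
Step 2: δ(q0, 1) = (q0, 1, R)  ⊢  01[q0]01 (head at position 2)
Step 3: δ(q0, 0) = (q0, 0, R)  ⊢  010[q0]1 (head at position 3)
Step 4: δ(q0, 1) = (q0, 1, R)  ⊢  0101[q0]□ (head at position 4)
Step 5: δ(q0, □) = (q1, □, L)  ⊢  010[q1]1□ (head at position 3)
Step 6: δ(q1, 1) = (q1, 0, L)  ⊢  01[q1]00□ (head at position 2)
Step 7: δ(q1, 0) = (q2, 1, L)  ⊢  0[q2]110□ (head at position 1)
Step 8: δ(q2, 1) = (q2, 1, L)  ⊢  [q2]0110□ (head at position 0)
Step 9: δ(q2, 0) = (q2, 0, L)  ⊢  [q2]□0110□ (head at position -1)
Step 10: δ(q2, □) = (qA, □, R)  ⊢  □[qA]0110□ (head at position 0)
The machine is in qA, so it halts and accepts.
Number of transitions executed: 10.

Final answer: 10 steps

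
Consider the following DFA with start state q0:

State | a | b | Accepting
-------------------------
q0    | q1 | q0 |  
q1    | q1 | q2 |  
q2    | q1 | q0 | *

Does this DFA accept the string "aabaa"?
Start in q0.
Read 'a': q0 → q1
Read 'a': q1 → q1
Read 'b': q1 → q2
Read 'a': q2 → q1
Read 'a': q1 → q1
Final state q1 is not accepting, so the string is rejected.

Final answer: No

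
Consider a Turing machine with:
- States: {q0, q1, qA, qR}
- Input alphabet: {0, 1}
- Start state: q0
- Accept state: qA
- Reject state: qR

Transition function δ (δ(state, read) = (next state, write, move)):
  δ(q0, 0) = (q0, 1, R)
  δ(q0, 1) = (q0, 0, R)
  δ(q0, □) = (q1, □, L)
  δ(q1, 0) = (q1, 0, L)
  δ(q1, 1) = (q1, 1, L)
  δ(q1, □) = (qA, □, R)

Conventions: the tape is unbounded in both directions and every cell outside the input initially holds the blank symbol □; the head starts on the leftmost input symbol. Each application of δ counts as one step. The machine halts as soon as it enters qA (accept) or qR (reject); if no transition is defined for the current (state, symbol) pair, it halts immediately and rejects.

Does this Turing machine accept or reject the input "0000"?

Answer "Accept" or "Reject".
Step 0: [q0]0000 (head at position 0)
Step 1: δ(q0, 0) = (q0, 1, R)  ⊢  1[q0]000 (head at position 1)
Step 2: δ(q0, 0) = (q0, 1, R)  ⊢  11[q0]00 (head at position 2)
Step 3: δ(q0, 0) = (q0, 1, R)  ⊢  111[q0]0 (head at position 3)
Step 4: δ(q0, 0) = (q0, 1, R)  ⊢  1111[q0]□ (head at position 4)
Step 5: δ(q0, □) = (q1, □, L)  ⊢  111[q1]1□ (head at position 3)
Step 6: δ(q1, 1) = (q1, 1, L)  ⊢  11[q1]11□ (head at position 2)
Step 7: δ(q1, 1) = (q1, 1, L)  ⊢  1[q1]111□ (head at position 1)
Step 8: δ(q1, 1) = (q1, 1, L)  ⊢  [q1]1111□ (head at position 0)
Step 9: δ(q1, 1) = (q1, 1, L)  ⊢  [q1]□1111□ (head at position -1)
Step 10: δ(q1, □) = (qA, □, R)  ⊢  □[qA]1111□ (head at position 0)
The machine is in qA, so it halts and accepts.

Final answer: Accept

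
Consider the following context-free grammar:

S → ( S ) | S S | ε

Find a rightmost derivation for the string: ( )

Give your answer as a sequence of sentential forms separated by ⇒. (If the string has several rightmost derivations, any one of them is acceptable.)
Start with S.
Step 1: the rightmost non-terminal is S; apply S → ( S ):  ( S )
Step 2: the rightmost non-terminal is S; apply S → ε:  ( )

Final answer: S ⇒ ( S ) ⇒ ( )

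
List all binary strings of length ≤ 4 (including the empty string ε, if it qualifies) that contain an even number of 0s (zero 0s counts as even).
Checking every binary string of length 0 to 4:
  Length 0: accepted: ε | rejected: (none)
  Length 1: accepted: 1 | rejected: 0
  Length 2: accepted: 00, 11 | rejected: 01, 10
  Length 3: accepted: 001, 010, 100, 111 | rejected: 000, 011, 101, 110
  Length 4: accepted: 0000, 0011, 0101, 0110, 1001, 1010, 1100, 1111 | rejected: 0001, 0010, 0100, 0111, 1000, 1011, 1101, 1110
Total: 16 string(s).

Final answer: ε, 1, 00, 11, 001, 010, 100, 111, 0000, 0011, 0101, 0110, 1001, 1010, 1100, 1111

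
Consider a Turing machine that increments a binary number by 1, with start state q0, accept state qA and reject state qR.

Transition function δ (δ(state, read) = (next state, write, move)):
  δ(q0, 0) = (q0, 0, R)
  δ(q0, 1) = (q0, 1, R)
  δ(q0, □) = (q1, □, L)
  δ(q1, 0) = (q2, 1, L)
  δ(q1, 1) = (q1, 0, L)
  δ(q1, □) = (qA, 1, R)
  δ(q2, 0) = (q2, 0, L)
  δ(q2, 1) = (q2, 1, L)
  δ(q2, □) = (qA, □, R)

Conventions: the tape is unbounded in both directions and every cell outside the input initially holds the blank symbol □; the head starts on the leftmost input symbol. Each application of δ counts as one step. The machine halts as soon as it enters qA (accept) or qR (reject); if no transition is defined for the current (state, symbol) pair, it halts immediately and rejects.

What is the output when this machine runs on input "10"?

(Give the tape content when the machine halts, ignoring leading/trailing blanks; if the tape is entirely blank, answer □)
Step 0: [q0]10 (head at position 0)
Step 1: δ(q0, 1) = (q0, 1, R)  ⊢  1[q0]0 (head at position 1)
Step 2: δ(q0, 0) = (q0, 0, R)  ⊢  10[q0]□ (head at position 2)
Step 3: δ(q0, □) = (q1, □, L)  ⊢  1[q1]0□ (head at position 1)
Step 4: δ(q1, 0) = (q2, 1, L)  ⊢  [q2]11□ (head at position 0)
Step 5: δ(q2, 1) = (q2, 1, L)  ⊢  [q2]□11□ (head at position -1)
Step 6: δ(q2, □) = (qA, □, R)  ⊢  □[qA]11□ (head at position 0)
The machine is in qA, so it halts and accepts.
Tape content when halted (ignoring surrounding blanks): 11

Final answer: Output: 11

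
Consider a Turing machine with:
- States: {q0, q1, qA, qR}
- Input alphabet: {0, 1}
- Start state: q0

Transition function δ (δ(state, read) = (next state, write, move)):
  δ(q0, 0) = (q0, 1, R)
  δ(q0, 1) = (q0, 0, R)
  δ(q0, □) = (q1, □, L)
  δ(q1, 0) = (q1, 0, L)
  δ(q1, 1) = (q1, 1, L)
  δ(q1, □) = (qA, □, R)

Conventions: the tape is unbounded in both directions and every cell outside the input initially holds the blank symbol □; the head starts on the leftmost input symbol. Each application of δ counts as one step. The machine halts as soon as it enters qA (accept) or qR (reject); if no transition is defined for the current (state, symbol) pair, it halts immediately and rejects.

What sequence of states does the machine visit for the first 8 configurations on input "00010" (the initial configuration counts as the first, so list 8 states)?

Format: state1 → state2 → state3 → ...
Step 0: [q0]00010 (head at position 0)
Step 1: δ(q0, 0) = (q0, 1, R)  ⊢  1[q0]0010 (head at position 1)
Step 2: δ(q0, 0) = (q0, 1, R)  ⊢  11[q0]010 (head at position 2)
Step 3: δ(q0, 0) = (q0, 1, R)  ⊢  111[q0]10 (head at position 3)
Step 4: δ(q0, 1) = (q0, 0, R)  ⊢  1110[q0]0 (head at position 4)
Step 5: δ(q0, 0) = (q0, 1, R)  ⊢  11101[q0]□ (head at position 5)
Step 6: δ(q0, □) = (q1, □, L)  ⊢  1110[q1]1□ (head at position 4)
Step 7: δ(q1, 1) = (q1, 1, L)  ⊢  111[q1]01□ (head at position 3)
Reading off the states of these 8 configurations: q0 → q0 → q0 → q0 → q0 → q0 → q1 → q1

Final answer: q0 → q0 → q0 → q0 → q0 → q0 → q1 → q1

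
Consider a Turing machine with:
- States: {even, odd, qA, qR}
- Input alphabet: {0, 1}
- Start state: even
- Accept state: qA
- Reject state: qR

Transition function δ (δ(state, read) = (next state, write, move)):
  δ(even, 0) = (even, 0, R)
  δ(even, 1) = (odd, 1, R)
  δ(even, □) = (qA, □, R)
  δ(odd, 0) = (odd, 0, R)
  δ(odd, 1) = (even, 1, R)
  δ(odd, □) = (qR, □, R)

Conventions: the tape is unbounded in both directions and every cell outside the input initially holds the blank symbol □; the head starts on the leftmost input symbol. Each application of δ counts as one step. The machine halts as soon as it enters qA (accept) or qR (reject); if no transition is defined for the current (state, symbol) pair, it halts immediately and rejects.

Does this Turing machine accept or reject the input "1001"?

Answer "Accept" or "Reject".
Step 0: [even]1001 (head at position 0)
Step 1: δ(even, 1) = (odd, 1, R)  ⊢  1[odd]001 (head at position 1)
Step 2: δ(odd, 0) = (odd, 0, R)  ⊢  10[odd]01 (head at position 2)
Step 3: δ(odd, 0) = (odd, 0, R)  ⊢  100[odd]1 (head at position 3)
Step 4: δ(odd, 1) = (even, 1, R)  ⊢  1001[even]□ (head at position 4)
Step 5: δ(even, □) = (qA, □, R)  ⊢  1001□[qA]□ (head at position 5)
The machine is in qA, so it halts and accepts.

Final answer: Accept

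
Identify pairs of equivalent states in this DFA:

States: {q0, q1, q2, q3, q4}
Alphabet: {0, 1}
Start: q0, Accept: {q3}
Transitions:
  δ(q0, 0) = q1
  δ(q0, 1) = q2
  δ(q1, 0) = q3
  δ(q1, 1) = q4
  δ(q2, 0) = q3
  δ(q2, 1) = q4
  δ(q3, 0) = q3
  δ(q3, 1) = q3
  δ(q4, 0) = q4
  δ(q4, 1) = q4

Using the table-filling algorithm:
Round 0 – mark pairs where exactly one state is accepting: (q0,q3), (q1,q3), (q2,q3), (q3,q4)
Round 1 – newly marked: (q0,q1) [on 0: q1 vs q3, already marked]; (q0,q2) [on 0: q1 vs q3, already marked]; (q1,q4) [on 0: q3 vs q4, already marked]; (q2,q4) [on 0: q3 vs q4, already marked]
Round 2 – newly marked: (q0,q4) [on 0: q1 vs q4, already marked]
No further pairs can be marked.
(q1, q2) unmarked: δ(q1,0)=q3, δ(q2,0)=q3; δ(q1,1)=q4, δ(q2,1)=q4 → equivalent
Equivalent pairs: (q1, q2)

Final answer: Equivalent pairs: (q1, q2)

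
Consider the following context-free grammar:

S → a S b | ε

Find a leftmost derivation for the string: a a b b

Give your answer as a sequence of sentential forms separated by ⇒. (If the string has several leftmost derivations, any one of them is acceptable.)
Start with S.
Step 1: the leftmost non-terminal is S; apply S → a S b:  a S b
Step 2: the leftmost non-terminal is S; apply S → a S b:  a a S b b
Step 3: the leftmost non-terminal is S; apply S → ε:  a a b b

Final answer: S ⇒ a S b ⇒ a a S b b ⇒ a a b b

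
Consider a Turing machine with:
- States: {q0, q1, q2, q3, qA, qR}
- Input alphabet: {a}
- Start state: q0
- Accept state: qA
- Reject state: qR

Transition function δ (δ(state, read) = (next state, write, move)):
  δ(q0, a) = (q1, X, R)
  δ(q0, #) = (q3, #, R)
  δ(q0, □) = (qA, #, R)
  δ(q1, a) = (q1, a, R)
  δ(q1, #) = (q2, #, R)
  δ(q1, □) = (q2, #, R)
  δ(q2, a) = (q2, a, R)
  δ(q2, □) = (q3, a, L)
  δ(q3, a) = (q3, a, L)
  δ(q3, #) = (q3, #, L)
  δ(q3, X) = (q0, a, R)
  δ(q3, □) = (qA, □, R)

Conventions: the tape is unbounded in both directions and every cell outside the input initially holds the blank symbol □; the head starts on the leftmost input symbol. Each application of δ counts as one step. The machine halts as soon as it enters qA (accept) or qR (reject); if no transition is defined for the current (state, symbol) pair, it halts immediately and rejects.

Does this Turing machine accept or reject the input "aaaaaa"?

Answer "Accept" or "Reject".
Trace (configuration after each step, as tape_left[state]tape_right with head position):
Step 0: [q0]aaaaaa (head at position 0)
Step 1: X[q1]aaaaa (head 1)
Step 2: Xa[q1]aaaa (head 2)
Step 3: Xaa[q1]aaa (head 3)
Step 4: Xaaa[q1]aa (head 4)
Step 5: Xaaaa[q1]a (head 5)
Step 6: Xaaaaa[q1]□ (head 6)
Step 7: Xaaaaa#[q2]□ (head 7)
Step 8: Xaaaaa[q3]#a (head 6)
Step 9: Xaaaa[q3]a#a (head 5)
Step 10: Xaaa[q3]aa#a (head 4)
Step 11: Xaa[q3]aaa#a (head 3)
Step 12: Xa[q3]aaaa#a (head 2)
Step 13: X[q3]aaaaa#a (head 1)
Step 14: [q3]Xaaaaa#a (head 0)
Step 15: a[q0]aaaaa#a (head 1)
Step 16: aX[q1]aaaa#a (head 2)
Step 17: aXa[q1]aaa#a (head 3)
Step 18: aXaa[q1]aa#a (head 4)
Step 19: aXaaa[q1]a#a (head 5)
Step 20: aXaaaa[q1]#a (head 6)
Step 21: aXaaaa#[q2]a (head 7)
Step 22: aXaaaa#a[q2]□ (head 8)
Step 23: aXaaaa#[q3]aa (head 7)
Step 24: aXaaaa[q3]#aa (head 6)
Step 25: aXaaa[q3]a#aa (head 5)
Step 26: aXaa[q3]aa#aa (head 4)
Step 27: aXa[q3]aaa#aa (head 3)
Step 28: aX[q3]aaaa#aa (head 2)
Step 29: a[q3]Xaaaa#aa (head 1)
Step 30: aa[q0]aaaa#aa (head 2)
Step 31: aaX[q1]aaa#aa (head 3)
Step 32: aaXa[q1]aa#aa (head 4)
Step 33: aaXaa[q1]a#aa (head 5)
Step 34: aaXaaa[q1]#aa (head 6)
Step 35: aaXaaa#[q2]aa (head 7)
Step 36: aaXaaa#a[q2]a (head 8)
Step 37: aaXaaa#aa[q2]□ (head 9)
Step 38: aaXaaa#a[q3]aa (head 8)
Step 39: aaXaaa#[q3]aaa (head 7)
Step 40: aaXaaa[q3]#aaa (head 6)
Step 41: aaXaa[q3]a#aaa (head 5)
Step 42: aaXa[q3]aa#aaa (head 4)
Step 43: aaX[q3]aaa#aaa (head 3)
Step 44: aa[q3]Xaaa#aaa (head 2)
Step 45: aaa[q0]aaa#aaa (head 3)
Step 46: aaaX[q1]aa#aaa (head 4)
Step 47: aaaXa[q1]a#aaa (head 5)
Step 48: aaaXaa[q1]#aaa (head 6)
Step 49: aaaXaa#[q2]aaa (head 7)
Step 50: aaaXaa#a[q2]aa (head 8)
Step 51: aaaXaa#aa[q2]a (head 9)
Step 52: aaaXaa#aaa[q2]□ (head 10)
Step 53: aaaXaa#aa[q3]aa (head 9)
Step 54: aaaXaa#a[q3]aaa (head 8)
Step 55: aaaXaa#[q3]aaaa (head 7)
Step 56: aaaXaa[q3]#aaaa (head 6)
Step 57: aaaXa[q3]a#aaaa (head 5)
Step 58: aaaX[q3]aa#aaaa (head 4)
Step 59: aaa[q3]Xaa#aaaa (head 3)
Step 60: aaaa[q0]aa#aaaa (head 4)
Step 61: aaaaX[q1]a#aaaa (head 5)
Step 62: aaaaXa[q1]#aaaa (head 6)
Step 63: aaaaXa#[q2]aaaa (head 7)
Step 64: aaaaXa#a[q2]aaa (head 8)
Step 65: aaaaXa#aa[q2]aa (head 9)
Step 66: aaaaXa#aaa[q2]a (head 10)
Step 67: aaaaXa#aaaa[q2]□ (head 11)
Step 68: aaaaXa#aaa[q3]aa (head 10)
Step 69: aaaaXa#aa[q3]aaa (head 9)
Step 70: aaaaXa#a[q3]aaaa (head 8)
Step 71: aaaaXa#[q3]aaaaa (head 7)
Step 72: aaaaXa[q3]#aaaaa (head 6)
Step 73: aaaaX[q3]a#aaaaa (head 5)
Step 74: aaaa[q3]Xa#aaaaa (head 4)
Step 75: aaaaa[q0]a#aaaaa (head 5)
Step 76: aaaaaX[q1]#aaaaa (head 6)
Step 77: aaaaaX#[q2]aaaaa (head 7)
Step 78: aaaaaX#a[q2]aaaa (head 8)
Step 79: aaaaaX#aa[q2]aaa (head 9)
Step 80: aaaaaX#aaa[q2]aa (head 10)
Step 81: aaaaaX#aaaa[q2]a (head 11)
Step 82: aaaaaX#aaaaa[q2]□ (head 12)
Step 83: aaaaaX#aaaa[q3]aa (head 11)
Step 84: aaaaaX#aaa[q3]aaa (head 10)
Step 85: aaaaaX#aa[q3]aaaa (head 9)
Step 86: aaaaaX#a[q3]aaaaa (head 8)
Step 87: aaaaaX#[q3]aaaaaa (head 7)
Step 88: aaaaaX[q3]#aaaaaa (head 6)
Step 89: aaaaa[q3]X#aaaaaa (head 5)
Step 90: aaaaaa[q0]#aaaaaa (head 6)
Step 91: aaaaaa#[q3]aaaaaa (head 7)
Step 92: aaaaaa[q3]#aaaaaa (head 6)
Step 93: aaaaa[q3]a#aaaaaa (head 5)
Step 94: aaaa[q3]aa#aaaaaa (head 4)
Step 95: aaa[q3]aaa#aaaaaa (head 3)
Step 96: aa[q3]aaaa#aaaaaa (head 2)
Step 97: a[q3]aaaaa#aaaaaa (head 1)
Step 98: [q3]aaaaaa#aaaaaa (head 0)
Step 99: [q3]□aaaaaa#aaaaaa (head -1)
Step 100: □[qA]aaaaaa#aaaaaa (head 0)
The machine is in qA, so it halts and accepts.

Final answer: Accept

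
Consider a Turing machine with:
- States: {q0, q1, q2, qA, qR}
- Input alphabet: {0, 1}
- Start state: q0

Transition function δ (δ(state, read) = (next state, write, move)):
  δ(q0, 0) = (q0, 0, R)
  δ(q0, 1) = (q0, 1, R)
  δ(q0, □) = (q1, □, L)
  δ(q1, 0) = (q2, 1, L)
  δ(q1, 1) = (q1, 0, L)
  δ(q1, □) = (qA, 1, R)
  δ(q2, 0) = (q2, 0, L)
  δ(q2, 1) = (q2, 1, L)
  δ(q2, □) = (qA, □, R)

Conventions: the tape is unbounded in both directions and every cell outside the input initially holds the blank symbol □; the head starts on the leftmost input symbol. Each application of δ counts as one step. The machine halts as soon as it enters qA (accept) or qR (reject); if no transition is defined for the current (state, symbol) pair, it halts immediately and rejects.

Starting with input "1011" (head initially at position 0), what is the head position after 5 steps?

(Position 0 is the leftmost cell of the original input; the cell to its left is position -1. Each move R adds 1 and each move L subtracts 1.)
Step 0: [q0]1011 (head at position 0)
Step 1: δ(q0, 1) = (q0, 1, R)  ⊢  1[q0]011 (head at position 1)
Step 2: δ(q0, 0) = (q0, 0, R)  ⊢  10[q0]11 (head at position 2)
Step 3: δ(q0, 1) = (q0, 1, R)  ⊢  101[q0]1 (head at position 3)
Step 4: δ(q0, 1) = (q0, 1, R)  ⊢  1011[q0]□ (head at position 4)
Step 5: δ(q0, □) = (q1, □, L)  ⊢  101[q1]1□ (head at position 3)
Head position after 5 steps: 3

Final answer: Position 3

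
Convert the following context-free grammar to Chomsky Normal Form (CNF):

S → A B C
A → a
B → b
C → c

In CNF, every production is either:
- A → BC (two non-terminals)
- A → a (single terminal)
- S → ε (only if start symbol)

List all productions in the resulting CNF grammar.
The grammar has no ε-productions or unit productions to eliminate.
A → a is already in CNF (single terminal) – keep it.
B → b is already in CNF (single terminal) – keep it.
C → c is already in CNF (single terminal) – keep it.
S → A B C has 3 symbols on the right: break it into binary productions S → A X0, X0 → B C.
Resulting CNF grammar (5 productions): A → a; B → b; C → c; S → A X0; X0 → B C

Final answer: A → a; B → b; C → c; S → A X0; X0 → B C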